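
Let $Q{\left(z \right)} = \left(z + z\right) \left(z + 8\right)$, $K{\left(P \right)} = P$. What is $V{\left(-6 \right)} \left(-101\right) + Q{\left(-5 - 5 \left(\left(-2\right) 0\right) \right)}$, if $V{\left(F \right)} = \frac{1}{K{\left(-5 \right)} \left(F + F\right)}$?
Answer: $- \frac{1901}{60} \approx -31.683$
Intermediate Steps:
$V{\left(F \right)} = - \frac{1}{10 F}$ ($V{\left(F \right)} = \frac{1}{\left(-5\right) \left(F + F\right)} = \frac{1}{\left(-5\right) 2 F} = \frac{1}{\left(-10\right) F} = - \frac{1}{10 F}$)
$Q{\left(z \right)} = 2 z \left(8 + z\right)$
$V{\left(-6 \right)} \left(-101\right) + Q{\left(-5 - 5 \left(\left(-2\right) 0\right) \right)} = - \frac{1}{10 \left(-6\right)} \left(-101\right) + 2 \left(-5 - 5 \left(\left(-2\right) 0\right)\right) \left(8 - \left(5 + 5 \left(\left(-2\right) 0\right)\right)\right) = \left(- \frac{1}{10}\right) \left(- \frac{1}{6}\right) \left(-101\right) + 2 \left(-5 - 0\right) \left(8 - 5\right) = \frac{1}{60} \left(-101\right) + 2 \left(-5 + 0\right) \left(8 + \left(-5 + 0\right)\right) = - \frac{101}{60} + 2 \left(-5\right) \left(8 - 5\right) = - \frac{101}{60} + 2 \left(-5\right) 3 = - \frac{101}{60} - 30 = - \frac{1901}{60}$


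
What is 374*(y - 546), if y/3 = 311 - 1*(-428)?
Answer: 624954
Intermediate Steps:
y = 2217 (y = 3*(311 - 1*(-428)) = 3*(311 + 428) = 3*739 = 2217)
374*(y - 546) = 374*(2217 - 546) = 374*1671 = 624954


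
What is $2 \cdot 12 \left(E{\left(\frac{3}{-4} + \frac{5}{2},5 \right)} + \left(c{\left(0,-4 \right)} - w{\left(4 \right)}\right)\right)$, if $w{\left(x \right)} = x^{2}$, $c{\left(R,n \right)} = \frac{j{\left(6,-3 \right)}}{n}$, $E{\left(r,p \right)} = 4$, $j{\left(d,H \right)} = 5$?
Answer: $-318$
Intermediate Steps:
$c{\left(R,n \right)} = \frac{5}{n}$
$2 \cdot 12 \left(E{\left(\frac{3}{-4} + \frac{5}{2},5 \right)} + \left(c{\left(0,-4 \right)} - w{\left(4 \right)}\right)\right) = 2 \cdot 12 \left(4 + \left(\frac{5}{-4} - 4^{2}\right)\right) = 24 \left(4 + \left(5 \left(- \frac{1}{4}\right) - 16\right)\right) = 24 \left(4 - \frac{69}{4}\right) = 24 \left(- \frac{53}{4}\right) = -318$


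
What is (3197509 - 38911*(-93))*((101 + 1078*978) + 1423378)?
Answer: 16889007449016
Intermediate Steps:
(3197509 - 38911*(-93))*((101 + 1078*978) + 1423378) = (3197509 + 3618723)*((101 + 1054284) + 1423378) = 6816232*(1054385 + 1423378) = 6816232*2477763 = 16889007449016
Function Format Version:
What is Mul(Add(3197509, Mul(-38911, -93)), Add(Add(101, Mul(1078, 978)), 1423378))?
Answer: 16889007449016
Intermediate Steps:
Mul(Add(3197509, Mul(-38911, -93)), Add(Add(101, Mul(1078, 978)), 1423378)) = Mul(Add(3197509, 3618723), Add(Add(101, 1054284), 1423378)) = Mul(6816232, Add(1054385, 1423378)) = Mul(6816232, 2477763) = 16889007449016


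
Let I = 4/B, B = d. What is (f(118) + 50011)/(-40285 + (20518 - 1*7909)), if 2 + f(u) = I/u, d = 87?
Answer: -256696199/142060908 ≈ -1.8069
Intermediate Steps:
B = 87
I = 4/87 ≈ 0.045977
f(u) = -2 + 4/(87*u)
(f(118) + 50011)/(-40285 + (20518 - 1*7909)) = ((-2 + (4/87)/118) + 50011)/(-40285 + (20518 - 1*7909)) = ((-2 + (4/87)*(1/118)) + 50011)/(-40285 + (20518 - 7909)) = ((-2 + 2/5133) + 50011)/(-40285 + 12609) = (-10264/5133 + 50011)/(-27676) = (256696199/5133)*(-1/27676) = -256696199/142060908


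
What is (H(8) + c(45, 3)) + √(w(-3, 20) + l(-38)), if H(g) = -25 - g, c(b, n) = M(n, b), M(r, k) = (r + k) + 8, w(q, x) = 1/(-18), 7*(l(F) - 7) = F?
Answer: 23 + √2674/42 ≈ 24.231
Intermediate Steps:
l(F) = 7 + F/7
w(q, x) = -1/18
M(r, k) = 8 + k + r (M(r, k) = (k + r) + 8 = 8 + k + r)
c(b, n) = 8 + b + n
(H(8) + c(45, 3)) + √(w(-3, 20) + l(-38)) = ((-25 - 1*8) + (8 + 45 + 3)) + √(-1/18 + (7 + (⅐)*(-38))) = ((-25 - 8) + 56) + √(-1/18 + (7 - 38/7)) = (-33 + 56) + √(-1/18 + 11/7) = 23 + √(191/126) = 23 + √2674/42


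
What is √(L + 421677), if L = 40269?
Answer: √461946 ≈ 679.67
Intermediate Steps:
√(L + 421677) = √(40269 + 421677) = √461946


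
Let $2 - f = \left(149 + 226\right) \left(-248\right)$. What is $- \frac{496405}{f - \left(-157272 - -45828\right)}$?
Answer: $- \frac{496405}{204446} \approx -2.4281$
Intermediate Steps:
$f = 93002$ ($f = 2 - \left(149 + 226\right) \left(-248\right) = 2 - 375 \left(-248\right) = 2 - -93000 = 2 + 93000 = 93002$)
$- \frac{496405}{f - \left(-157272 - -45828\right)} = - \frac{496405}{93002 - \left(-157272 - -45828\right)} = - \frac{496405}{93002 - \left(-157272 + 45828\right)} = - \frac{496405}{93002 - -111444} = - \frac{496405}{93002 + 111444} = - \frac{496405}{204446}$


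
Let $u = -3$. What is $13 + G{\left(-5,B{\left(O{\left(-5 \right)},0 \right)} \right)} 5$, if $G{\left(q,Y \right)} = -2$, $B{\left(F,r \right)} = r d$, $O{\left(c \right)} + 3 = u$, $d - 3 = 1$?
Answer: $3$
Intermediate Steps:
$d = 4$ ($d = 3 + 1 = 4$)
$O{\left(c \right)} = -6$ ($O{\left(c \right)} = -3 - 3 = -6$)
$B{\left(F,r \right)} = 4 r$ ($B{\left(F,r \right)} = r 4 = 4 r$)
$13 + G{\left(-5,B{\left(O{\left(-5 \right)},0 \right)} \right)} 5 = 13 - 10 = 3$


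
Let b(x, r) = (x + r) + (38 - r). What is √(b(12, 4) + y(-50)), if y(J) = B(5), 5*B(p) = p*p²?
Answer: 5*√3 ≈ 8.6602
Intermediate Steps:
b(x, r) = 38 + x (b(x, r) = (r + x) + (38 - r) = 38 + x)
B(p) = p³/5 (B(p) = (p*p²)/5 = p³/5)
y(J) = 25 (y(J) = (⅕)*5³ = (⅕)*125 = 25)
√(b(12, 4) + y(-50)) = √((38 + 12) + 25) = √(50 + 25) = √75 = 5*√3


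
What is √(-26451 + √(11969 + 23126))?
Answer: √(-26451 + √35095) ≈ 162.06*I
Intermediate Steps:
√(-26451 + √(11969 + 23126)) = √(-26451 + √35095)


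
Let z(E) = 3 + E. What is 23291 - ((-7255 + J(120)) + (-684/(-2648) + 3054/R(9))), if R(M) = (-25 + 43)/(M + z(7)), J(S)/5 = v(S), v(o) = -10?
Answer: 54360941/1986 ≈ 27372.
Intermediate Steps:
J(S) = -50 (J(S) = 5*(-10) = -50)
R(M) = 18/(10 + M) (R(M) = (-25 + 43)/(M + (3 + 7)) = 18/(M + 10) = 18/(10 + M))
23291 - ((-7255 + J(120)) + (-684/(-2648) + 3054/R(9))) = 23291 - ((-7255 - 50) + (-684/(-2648) + 3054/((18/(10 + 9))))) = 23291 - (-7305 + (-684*(-1/2648) + 3054/((18/19)))) = 23291 - (-7305 + (171/662 + 3054/((18*(1/19))))) = 23291 - (-7305 + (171/662 + 3054/(18/19))) = 23291 - (-7305 + (171/662 + 3054*(19/18))) = 23291 - (-7305 + (171/662 + 9671/3)) = 23291 - (-7305 + 6402715/1986) = 23291 - 1*(-8105015/1986) = 23291 + 8105015/1986 = 54360941/1986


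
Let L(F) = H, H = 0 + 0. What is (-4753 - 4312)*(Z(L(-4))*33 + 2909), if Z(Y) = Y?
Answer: -26370085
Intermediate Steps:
H = 0
L(F) = 0
(-4753 - 4312)*(Z(L(-4))*33 + 2909) = (-4753 - 4312)*(0*33 + 2909) = -9065*(0 + 2909) = -9065*2909 = -26370085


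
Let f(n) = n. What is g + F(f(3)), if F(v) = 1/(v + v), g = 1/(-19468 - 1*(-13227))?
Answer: 6235/37446 ≈ 0.16651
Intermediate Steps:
g = -1/6241 (g = 1/(-19468 + 13227) = 1/(-6241) = -1/6241 ≈ -0.00016023)
F(v) = 1/(2*v)
g + F(f(3)) = -1/6241 + (½)/3 = -1/6241 + (½)*(⅓) = -1/6241 + ⅙ = 6235/37446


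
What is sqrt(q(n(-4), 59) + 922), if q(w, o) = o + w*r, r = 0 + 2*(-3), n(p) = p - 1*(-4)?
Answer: 3*sqrt(109) ≈ 31.321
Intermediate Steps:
n(p) = 4 + p (n(p) = p + 4 = 4 + p)
r = -6 (r = 0 - 6 = -6)
q(w, o) = o - 6*w (q(w, o) = o + w*(-6) = o - 6*w)
sqrt(q(n(-4), 59) + 922) = sqrt((59 - 6*(4 - 4)) + 922) = sqrt((59 - 6*0) + 922) = sqrt((59 + 0) + 922) = sqrt(59 + 922) = sqrt(981) = 3*sqrt(109)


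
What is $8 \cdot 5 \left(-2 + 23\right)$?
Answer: $840$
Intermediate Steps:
$8 \cdot 5 \left(-2 + 23\right) = 40 \cdot 21 = 840$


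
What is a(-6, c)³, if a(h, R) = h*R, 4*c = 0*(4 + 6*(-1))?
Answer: 0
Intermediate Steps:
c = 0 (c = (0*(4 + 6*(-1)))/4 = (0*(4 - 6))/4 = (0*(-2))/4 = (¼)*0 = 0)
a(h, R) = R*h
a(-6, c)³ = (0*(-6))³ = 0³ = 0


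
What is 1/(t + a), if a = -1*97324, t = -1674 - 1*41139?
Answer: -1/140137 ≈ -7.1359e-6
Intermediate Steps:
t = -42813 (t = -1674 - 41139 = -42813)
a = -97324
1/(t + a) = 1/(-42813 - 97324) = 1/(-140137) = -1/140137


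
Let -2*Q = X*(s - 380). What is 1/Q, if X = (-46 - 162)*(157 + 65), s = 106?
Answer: -1/6326112 ≈ -1.5807e-7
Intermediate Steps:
X = -46176 (X = -208*222 = -46176)
Q = -6326112 (Q = -(-23088)*(106 - 380) = -(-23088)*(-274) = -½*12652224 = -6326112)
1/Q = 1/(-6326112) = -1/6326112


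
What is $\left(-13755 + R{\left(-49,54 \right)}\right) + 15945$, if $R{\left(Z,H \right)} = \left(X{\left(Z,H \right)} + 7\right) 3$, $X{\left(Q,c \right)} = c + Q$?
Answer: $2226$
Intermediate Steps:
$X{\left(Q,c \right)} = Q + c$
$R{\left(Z,H \right)} = 21 + 3 H + 3 Z$ ($R{\left(Z,H \right)} = \left(\left(Z + H\right) + 7\right) 3 = \left(\left(H + Z\right) + 7\right) 3 = \left(7 + H + Z\right) 3 = 21 + 3 H + 3 Z$)
$\left(-13755 + R{\left(-49,54 \right)}\right) + 15945 = \left(-13755 + \left(21 + 3 \cdot 54 + 3 \left(-49\right)\right)\right) + 15945 = \left(-13755 + \left(21 + 162 - 147\right)\right) + 15945 = \left(-13755 + 36\right) + 15945 = -13719 + 15945 = 2226$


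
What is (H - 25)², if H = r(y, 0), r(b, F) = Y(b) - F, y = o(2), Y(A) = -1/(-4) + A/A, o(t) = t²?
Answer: 9025/16 ≈ 564.06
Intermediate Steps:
Y(A) = 5/4 (Y(A) = -1*(-¼) + 1 = ¼ + 1 = 5/4)
y = 4 (y = 2² = 4)
r(b, F) = 5/4 - F
H = 5/4 (H = 5/4 - 1*0 = 5/4 + 0 = 5/4 ≈ 1.2500)
(H - 25)² = (5/4 - 25)² = (-95/4)² = 9025/16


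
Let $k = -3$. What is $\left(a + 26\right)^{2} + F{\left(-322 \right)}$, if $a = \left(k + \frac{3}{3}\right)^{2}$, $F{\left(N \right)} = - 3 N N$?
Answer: $-310152$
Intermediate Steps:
$F{\left(N \right)} = - 3 N^{2}$
$a = 4$ ($a = \left(-3 + \frac{3}{3}\right)^{2} = \left(-3 + 3 \cdot \frac{1}{3}\right)^{2} = \left(-3 + 1\right)^{2} = \left(-2\right)^{2} = 4$)
$\left(a + 26\right)^{2} + F{\left(-322 \right)} = \left(4 + 26\right)^{2} - 3 \left(-322\right)^{2} = 30^{2} - 311052 = 900 - 311052 = -310152$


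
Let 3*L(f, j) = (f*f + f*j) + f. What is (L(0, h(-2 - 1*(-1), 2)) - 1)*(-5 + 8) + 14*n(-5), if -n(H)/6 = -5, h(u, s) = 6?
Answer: 417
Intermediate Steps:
L(f, j) = f/3 + f²/3 + f*j/3 (L(f, j) = ((f*f + f*j) + f)/3 = ((f² + f*j) + f)/3 = (f + f² + f*j)/3 = f/3 + f²/3 + f*j/3)
n(H) = 30 (n(H) = -6*(-5) = 30)
(L(0, h(-2 - 1*(-1), 2)) - 1)*(-5 + 8) + 14*n(-5) = ((⅓)*0*(1 + 0 + 6) - 1)*(-5 + 8) + 14*30 = ((⅓)*0*7 - 1)*3 + 420 = (0 - 1)*3 + 420 = -1*3 + 420 = -3 + 420 = 417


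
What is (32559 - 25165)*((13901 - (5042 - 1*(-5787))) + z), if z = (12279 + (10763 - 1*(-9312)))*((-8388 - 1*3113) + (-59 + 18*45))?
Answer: -2571651152632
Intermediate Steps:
z = -347805500 (z = (12279 + (10763 + 9312))*((-8388 - 3113) + (-59 + 810)) = (12279 + 20075)*(-11501 + 751) = 32354*(-10750) = -347805500)
(32559 - 25165)*((13901 - (5042 - 1*(-5787))) + z) = (32559 - 25165)*((13901 - (5042 - 1*(-5787))) - 347805500) = 7394*((13901 - (5042 + 5787)) - 347805500) = 7394*((13901 - 1*10829) - 347805500) = 7394*((13901 - 10829) - 347805500) = 7394*(3072 - 347805500) = 7394*(-347802428) = -2571651152632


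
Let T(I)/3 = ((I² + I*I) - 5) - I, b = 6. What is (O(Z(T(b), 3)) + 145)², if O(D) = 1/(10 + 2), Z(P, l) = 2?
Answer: 3031081/144 ≈ 21049.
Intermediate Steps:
T(I) = -15 - 3*I + 6*I² (T(I) = 3*(((I² + I*I) - 5) - I) = 3*(((I² + I²) - 5) - I) = 3*((2*I² - 5) - I) = 3*((-5 + 2*I²) - I) = 3*(-5 - I + 2*I²) = -15 - 3*I + 6*I²)
O(D) = 1/12
(O(Z(T(b), 3)) + 145)² = (1/12 + 145)² = (1741/12)² = 3031081/144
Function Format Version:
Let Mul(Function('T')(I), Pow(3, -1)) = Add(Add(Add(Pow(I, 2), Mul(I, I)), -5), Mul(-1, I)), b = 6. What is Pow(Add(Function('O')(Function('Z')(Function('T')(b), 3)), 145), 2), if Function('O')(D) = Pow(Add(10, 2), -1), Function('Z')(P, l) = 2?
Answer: Rational(3031081, 144) ≈ 21049.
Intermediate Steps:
Function('T')(I) = Add(-15, Mul(-3, I), Mul(6, Pow(I, 2))) (Function('T')(I) = Mul(3, Add(Add(Add(Pow(I, 2), Mul(I, I)), -5), Mul(-1, I))) = Mul(3, Add(Add(Add(Pow(I, 2), Pow(I, 2)), -5), Mul(-1, I))) = Mul(3, Add(Add(Mul(2, Pow(I, 2)), -5), Mul(-1, I))) = Mul(3, Add(Add(-5, Mul(2, Pow(I, 2))), Mul(-1, I))) = Mul(3, Add(-5, Mul(-1, I), Mul(2, Pow(I, 2)))) = Add(-15, Mul(-3, I), Mul(6, Pow(I, 2))))
Function('O')(D) = Rational(1, 12) (Function('O')(D) = Pow(12, -1) = Rational(1, 12))
Pow(Add(Function('O')(Function('Z')(Function('T')(b), 3)), 145), 2) = Pow(Add(Rational(1, 12), 145), 2) = Pow(Rational(1741, 12), 2) = Rational(3031081, 144)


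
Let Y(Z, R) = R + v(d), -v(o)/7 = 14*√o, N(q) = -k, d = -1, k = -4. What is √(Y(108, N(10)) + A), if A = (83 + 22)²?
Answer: √(11029 - 98*I) ≈ 105.02 - 0.4666*I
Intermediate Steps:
A = 11025 (A = 105² = 11025)
N(q) = 4 (N(q) = -1*(-4) = 4)
v(o) = -98*√o
Y(Z, R) = R - 98*I
√(Y(108, N(10)) + A) = √((4 - 98*I) + 11025) = √(11029 - 98*I)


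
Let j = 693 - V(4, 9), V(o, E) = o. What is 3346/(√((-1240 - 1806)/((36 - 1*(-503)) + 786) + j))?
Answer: 16730*√48223587/909879 ≈ 127.69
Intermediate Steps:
j = 689 (j = 693 - 1*4 = 693 - 4 = 689)
3346/(√((-1240 - 1806)/((36 - 1*(-503)) + 786) + j)) = 3346/(√((-1240 - 1806)/((36 - 1*(-503)) + 786) + 689)) = 3346/(√(-3046/((36 + 503) + 786) + 689)) = 3346/(√(-3046/(539 + 786) + 689)) = 3346/(√(-3046/1325 + 689)) = 3346/(√(909879/1325)) = 3346/((√48223587/265)) = 3346*(5*√48223587/909879) = 16730*√48223587/909879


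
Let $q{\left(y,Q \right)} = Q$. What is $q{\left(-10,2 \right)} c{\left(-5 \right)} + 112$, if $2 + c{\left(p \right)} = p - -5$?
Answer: $108$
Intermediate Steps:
$c{\left(p \right)} = 3 + p$ ($c{\left(p \right)} = -2 + \left(p - -5\right) = -2 + \left(p + 5\right) = -2 + \left(5 + p\right) = 3 + p$)
$q{\left(-10,2 \right)} c{\left(-5 \right)} + 112 = 2 \left(3 - 5\right) + 112 = 2 \left(-2\right) + 112 = -4 + 112 = 108$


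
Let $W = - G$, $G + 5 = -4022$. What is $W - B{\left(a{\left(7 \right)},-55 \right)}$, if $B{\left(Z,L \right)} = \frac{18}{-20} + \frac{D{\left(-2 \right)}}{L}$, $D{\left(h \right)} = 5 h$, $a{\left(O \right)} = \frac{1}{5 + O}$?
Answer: $\frac{443049}{110} \approx 4027.7$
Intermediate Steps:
$G = -4027$ ($G = -5 - 4022 = -4027$)
$B{\left(Z,L \right)} = - \frac{9}{10} - \frac{10}{L}$ ($B{\left(Z,L \right)} = \frac{18}{-20} + \frac{5 \left(-2\right)}{L} = 18 \left(- \frac{1}{20}\right) - \frac{10}{L} = - \frac{9}{10} - \frac{10}{L}$)
$W = 4027$ ($W = \left(-1\right) \left(-4027\right) = 4027$)
$W - B{\left(a{\left(7 \right)},-55 \right)} = 4027 - \left(- \frac{9}{10} - \frac{10}{-55}\right) = 4027 - \left(- \frac{9}{10} - - \frac{2}{11}\right) = 4027 - \left(- \frac{9}{10} + \frac{2}{11}\right) = 4027 - - \frac{79}{110} = 4027 + \frac{79}{110} = \frac{443049}{110}$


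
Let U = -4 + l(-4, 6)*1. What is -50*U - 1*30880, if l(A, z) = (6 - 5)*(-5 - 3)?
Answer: -30280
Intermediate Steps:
l(A, z) = -8 (l(A, z) = 1*(-8) = -8)
U = -12 (U = -4 - 8*1 = -4 - 8 = -12)
-50*U - 1*30880 = -50*(-12) - 1*30880 = 600 - 30880 = -30280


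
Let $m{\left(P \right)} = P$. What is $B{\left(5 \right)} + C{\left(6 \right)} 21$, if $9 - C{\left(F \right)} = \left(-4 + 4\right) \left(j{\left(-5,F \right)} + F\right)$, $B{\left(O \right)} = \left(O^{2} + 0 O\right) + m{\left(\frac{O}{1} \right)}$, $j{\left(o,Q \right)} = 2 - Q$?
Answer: $219$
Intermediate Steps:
$B{\left(O \right)} = O + O^{2}$ ($B{\left(O \right)} = \left(O^{2} + 0 O\right) + \frac{O}{1} = \left(O^{2} + 0\right) + O 1 = O^{2} + O = O + O^{2}$)
$C{\left(F \right)} = 9$ ($C{\left(F \right)} = 9 - \left(-4 + 4\right) \left(\left(2 - F\right) + F\right) = 9 - 0 \cdot 2 = 9 - 0 = 9 + 0 = 9$)
$B{\left(5 \right)} + C{\left(6 \right)} 21 = 5 \left(1 + 5\right) + 9 \cdot 21 = 5 \cdot 6 + 189 = 30 + 189 = 219$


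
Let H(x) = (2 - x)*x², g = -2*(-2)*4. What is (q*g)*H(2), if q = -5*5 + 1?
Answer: 0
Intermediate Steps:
g = 16 (g = 4*4 = 16)
H(x) = x²*(2 - x)
q = -24 (q = -25 + 1 = -24)
(q*g)*H(2) = (-24*16)*(2²*(2 - 1*2)) = -1536*(2 - 2) = -1536*0 = -384*0 = 0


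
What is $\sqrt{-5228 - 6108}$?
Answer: $2 i \sqrt{2834} \approx 106.47 i$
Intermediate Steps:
$\sqrt{-5228 - 6108} = \sqrt{-11336} = 2 i \sqrt{2834}$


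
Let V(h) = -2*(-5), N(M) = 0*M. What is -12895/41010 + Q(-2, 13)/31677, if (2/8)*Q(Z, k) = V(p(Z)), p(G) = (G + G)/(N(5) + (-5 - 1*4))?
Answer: -9040767/28868306 ≈ -0.31317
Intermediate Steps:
N(M) = 0
p(G) = -2*G/9 (p(G) = (G + G)/(0 + (-5 - 1*4)) = (2*G)/(0 + (-5 - 4)) = (2*G)/(0 - 9) = (2*G)/(-9) = (2*G)*(-⅑) = -2*G/9)
V(h) = 10
Q(Z, k) = 40 (Q(Z, k) = 4*10 = 40)
-12895/41010 + Q(-2, 13)/31677 = -12895/41010 + 40/31677 = -12895*1/41010 + 40*(1/31677) = -2579/8202 + 40/31677 = -9040767/28868306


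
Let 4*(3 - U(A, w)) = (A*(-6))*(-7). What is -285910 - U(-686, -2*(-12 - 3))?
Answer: -293116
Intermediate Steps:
U(A, w) = 3 - 21*A/2 (U(A, w) = 3 - A*(-6)*(-7)/4 = 3 - (-6*A)*(-7)/4 = 3 - 21*A/2)
-285910 - U(-686, -2*(-12 - 3)) = -285910 - (3 - 21/2*(-686)) = -285910 - (3 + 7203) = -285910 - 1*7206 = -285910 - 7206 = -293116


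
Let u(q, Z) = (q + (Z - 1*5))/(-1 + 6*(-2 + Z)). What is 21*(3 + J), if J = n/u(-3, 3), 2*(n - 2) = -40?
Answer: 441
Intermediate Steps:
n = -18 (n = 2 + (1/2)*(-40) = 2 - 20 = -18)
u(q, Z) = (-5 + Z + q)/(-13 + 6*Z) (u(q, Z) = (q + (Z - 5))/(-1 + (-12 + 6*Z)) = (q + (-5 + Z))/(-13 + 6*Z) = (-5 + Z + q)/(-13 + 6*Z))
J = 18 (J = -18*(-13 + 6*3)/(-5 + 3 - 3) = -18/(-5/(-13 + 18)) = -18/(-5/5) = -18/((1/5)*(-5)) = -18/(-1) = -18*(-1) = 18)
21*(3 + J) = 21*(3 + 18) = 21*21 = 441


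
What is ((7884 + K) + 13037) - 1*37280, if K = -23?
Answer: -16382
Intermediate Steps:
((7884 + K) + 13037) - 1*37280 = ((7884 - 23) + 13037) - 1*37280 = (7861 + 13037) - 37280 = 20898 - 37280 = -16382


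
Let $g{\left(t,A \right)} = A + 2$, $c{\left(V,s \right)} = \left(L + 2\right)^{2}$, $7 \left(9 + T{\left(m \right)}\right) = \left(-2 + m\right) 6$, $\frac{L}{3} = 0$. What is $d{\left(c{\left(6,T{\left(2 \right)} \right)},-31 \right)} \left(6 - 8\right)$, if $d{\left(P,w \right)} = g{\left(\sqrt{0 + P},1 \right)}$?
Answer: $-6$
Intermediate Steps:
$L = 0$ ($L = 3 \cdot 0 = 0$)
$T{\left(m \right)} = - \frac{75}{7} + \frac{6 m}{7}$ ($T{\left(m \right)} = -9 + \frac{\left(-2 + m\right) 6}{7} = -9 + \frac{-12 + 6 m}{7} = -9 + \left(- \frac{12}{7} + \frac{6 m}{7}\right) = - \frac{75}{7} + \frac{6 m}{7}$)
$c{\left(V,s \right)} = 4$ ($c{\left(V,s \right)} = \left(0 + 2\right)^{2} = 2^{2} = 4$)
$g{\left(t,A \right)} = 2 + A$
$d{\left(P,w \right)} = 3$ ($d{\left(P,w \right)} = 2 + 1 = 3$)
$d{\left(c{\left(6,T{\left(2 \right)} \right)},-31 \right)} \left(6 - 8\right) = 3 \left(6 - 8\right) = 3 \left(-2\right) = -6$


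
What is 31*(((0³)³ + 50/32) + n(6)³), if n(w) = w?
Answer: 107911/16 ≈ 6744.4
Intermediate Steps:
31*(((0³)³ + 50/32) + n(6)³) = 31*(((0³)³ + 50/32) + 6³) = 31*((0³ + 50*(1/32)) + 216) = 31*((0 + 25/16) + 216) = 31*(25/16 + 216) = 31*(3481/16) = 107911/16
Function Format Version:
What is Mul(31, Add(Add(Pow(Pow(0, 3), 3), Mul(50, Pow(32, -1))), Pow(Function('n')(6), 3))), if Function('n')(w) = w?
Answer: Rational(107911, 16) ≈ 6744.4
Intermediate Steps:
Mul(31, Add(Add(Pow(Pow(0, 3), 3), Mul(50, Pow(32, -1))), Pow(Function('n')(6), 3))) = Mul(31, Add(Add(Pow(Pow(0, 3), 3), Mul(50, Pow(32, -1))), Pow(6, 3))) = Mul(31, Add(Add(Pow(0, 3), Mul(50, Rational(1, 32))), 216)) = Mul(31, Add(Add(0, Rational(25, 16)), 216)) = Mul(31, Add(Rational(25, 16), 216)) = Mul(31, Rational(3481, 16)) = Rational(107911, 16)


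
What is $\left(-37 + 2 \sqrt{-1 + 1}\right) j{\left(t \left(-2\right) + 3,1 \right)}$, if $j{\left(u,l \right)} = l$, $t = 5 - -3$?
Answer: $-37$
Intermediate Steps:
$t = 8$ ($t = 5 + 3 = 8$)
$\left(-37 + 2 \sqrt{-1 + 1}\right) j{\left(t \left(-2\right) + 3,1 \right)} = \left(-37 + 2 \sqrt{-1 + 1}\right) 1 = \left(-37 + 2 \sqrt{0}\right) 1 = \left(-37 + 2 \cdot 0\right) 1 = \left(-37 + 0\right) 1 = \left(-37\right) 1 = -37$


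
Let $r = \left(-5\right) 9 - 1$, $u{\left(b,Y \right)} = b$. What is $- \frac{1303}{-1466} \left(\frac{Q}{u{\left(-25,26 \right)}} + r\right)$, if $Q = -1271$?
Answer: $\frac{157663}{36650} \approx 4.3019$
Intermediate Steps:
$r = -46$ ($r = -45 - 1 = -46$)
$- \frac{1303}{-1466} \left(\frac{Q}{u{\left(-25,26 \right)}} + r\right) = - \frac{1303}{-1466} \left(- \frac{1271}{-25} - 46\right) = \left(-1303\right) \left(- \frac{1}{1466}\right) \left(\left(-1271\right) \left(- \frac{1}{25}\right) - 46\right) = \frac{1303 \left(\frac{1271}{25} - 46\right)}{1466} = \frac{1303}{1466} \cdot \frac{121}{25} = \frac{157663}{36650}$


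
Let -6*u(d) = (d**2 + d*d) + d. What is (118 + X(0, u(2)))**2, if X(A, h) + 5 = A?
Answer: 12769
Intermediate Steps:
u(d) = -d**2/3 - d/6 (u(d) = -((d**2 + d*d) + d)/6 = -((d**2 + d**2) + d)/6 = -(2*d**2 + d)/6 = -(d + 2*d**2)/6 = -d**2/3 - d/6)
X(A, h) = -5 + A
(118 + X(0, u(2)))**2 = (118 + (-5 + 0))**2 = (118 - 5)**2 = 113**2 = 12769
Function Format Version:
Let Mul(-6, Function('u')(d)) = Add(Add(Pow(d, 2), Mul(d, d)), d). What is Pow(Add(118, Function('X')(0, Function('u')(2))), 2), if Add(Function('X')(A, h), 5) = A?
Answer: 12769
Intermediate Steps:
Function('u')(d) = Add(Mul(Rational(-1, 3), Pow(d, 2)), Mul(Rational(-1, 6), d)) (Function('u')(d) = Mul(Rational(-1, 6), Add(Add(Pow(d, 2), Mul(d, d)), d)) = Mul(Rational(-1, 6), Add(Add(Pow(d, 2), Pow(d, 2)), d)) = Mul(Rational(-1, 6), Add(Mul(2, Pow(d, 2)), d)) = Mul(Rational(-1, 6), Add(d, Mul(2, Pow(d, 2)))) = Add(Mul(Rational(-1, 3), Pow(d, 2)), Mul(Rational(-1, 6), d)))
Function('X')(A, h) = Add(-5, A)
Pow(Add(118, Function('X')(0, Function('u')(2))), 2) = Pow(Add(118, Add(-5, 0)), 2) = Pow(Add(118, -5), 2) = Pow(113, 2) = 12769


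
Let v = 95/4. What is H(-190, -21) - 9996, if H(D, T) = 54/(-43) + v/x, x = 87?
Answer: -149594851/14964 ≈ -9997.0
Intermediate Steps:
v = 95/4 (v = 95*(¼) = 95/4 ≈ 23.750)
H(D, T) = -14707/14964 (H(D, T) = 54/(-43) + (95/4)/87 = 54*(-1/43) + (95/4)*(1/87) = -54/43 + 95/348 = -14707/14964)
H(-190, -21) - 9996 = -14707/14964 - 9996 = -149594851/14964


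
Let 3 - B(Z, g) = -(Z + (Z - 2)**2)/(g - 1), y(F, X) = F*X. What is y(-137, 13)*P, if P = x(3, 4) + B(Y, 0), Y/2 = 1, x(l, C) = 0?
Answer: -1781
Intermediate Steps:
Y = 2 (Y = 2*1 = 2)
B(Z, g) = 3 + (Z + (-2 + Z)**2)/(-1 + g) (B(Z, g) = 3 - (-1)*(Z + (Z - 2)**2)/(g - 1) = 3 - (-1)*(Z + (-2 + Z)**2)/(-1 + g) = 3 + (Z + (-2 + Z)**2)/(-1 + g))
P = 1 (P = 0 + (-3 + 2 + (-2 + 2)**2 + 3*0)/(-1 + 0) = 0 + (-3 + 2 + 0**2 + 0)/(-1) = 0 - (-3 + 2 + 0 + 0) = 0 - 1*(-1) = 0 + 1 = 1)
y(-137, 13)*P = -137*13*1 = -1781*1 = -1781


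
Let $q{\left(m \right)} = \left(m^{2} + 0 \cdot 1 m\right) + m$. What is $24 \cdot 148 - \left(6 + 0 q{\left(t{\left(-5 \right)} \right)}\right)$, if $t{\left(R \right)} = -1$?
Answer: $3546$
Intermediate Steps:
$q{\left(m \right)} = m + m^{2}$ ($q{\left(m \right)} = \left(m^{2} + 0 m\right) + m = \left(m^{2} + 0\right) + m = m^{2} + m = m + m^{2}$)
$24 \cdot 148 - \left(6 + 0 q{\left(t{\left(-5 \right)} \right)}\right) = 24 \cdot 148 - \left(6 + 0 \left(- (1 - 1)\right)\right) = 3552 - \left(6 + 0 \left(\left(-1\right) 0\right)\right) = 3552 + \left(-6 + 0 \cdot 0\right) = 3552 + \left(-6 + 0\right) = 3552 - 6 = 3546$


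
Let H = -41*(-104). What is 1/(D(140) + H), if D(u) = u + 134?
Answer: 1/4538 ≈ 0.00022036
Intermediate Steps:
D(u) = 134 + u
H = 4264
1/(D(140) + H) = 1/((134 + 140) + 4264) = 1/(274 + 4264) = 1/4538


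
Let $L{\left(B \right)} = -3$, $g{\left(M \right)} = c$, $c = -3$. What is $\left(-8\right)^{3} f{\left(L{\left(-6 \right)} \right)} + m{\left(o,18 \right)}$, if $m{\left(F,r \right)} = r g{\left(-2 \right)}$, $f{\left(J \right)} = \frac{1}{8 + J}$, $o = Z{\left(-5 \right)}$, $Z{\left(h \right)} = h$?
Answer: $- \frac{782}{5} \approx -156.4$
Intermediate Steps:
$g{\left(M \right)} = -3$
$o = -5$
$m{\left(F,r \right)} = - 3 r$ ($m{\left(F,r \right)} = r \left(-3\right) = - 3 r$)
$\left(-8\right)^{3} f{\left(L{\left(-6 \right)} \right)} + m{\left(o,18 \right)} = \frac{\left(-8\right)^{3}}{8 - 3} - 54 = - \frac{512}{5} - 54 = - \frac{782}{5}$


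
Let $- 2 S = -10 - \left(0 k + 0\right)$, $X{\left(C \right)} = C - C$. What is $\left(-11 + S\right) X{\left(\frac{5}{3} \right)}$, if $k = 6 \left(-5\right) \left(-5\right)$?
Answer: $0$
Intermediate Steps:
$X{\left(C \right)} = 0$
$k = 150$ ($k = \left(-30\right) \left(-5\right) = 150$)
$S = 5$ ($S = - \frac{-10 - \left(0 \cdot 150 + 0\right)}{2} = - \frac{-10 - \left(0 + 0\right)}{2} = - \frac{-10 - 0}{2} = - \frac{-10 + 0}{2} = \left(- \frac{1}{2}\right) \left(-10\right) = 5$)
$\left(-11 + S\right) X{\left(\frac{5}{3} \right)} = \left(-11 + 5\right) 0 = \left(-6\right) 0 = 0$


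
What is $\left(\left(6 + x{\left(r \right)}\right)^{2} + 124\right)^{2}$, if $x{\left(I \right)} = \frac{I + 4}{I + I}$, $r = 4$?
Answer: $29929$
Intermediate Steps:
$x{\left(I \right)} = \frac{4 + I}{2 I}$
$\left(\left(6 + x{\left(r \right)}\right)^{2} + 124\right)^{2} = \left(\left(6 + \frac{4 + 4}{2 \cdot 4}\right)^{2} + 124\right)^{2} = \left(\left(6 + \frac{1}{2} \cdot \frac{1}{4} \cdot 8\right)^{2} + 124\right)^{2} = \left(\left(6 + 1\right)^{2} + 124\right)^{2} = \left(7^{2} + 124\right)^{2} = \left(49 + 124\right)^{2} = 173^{2} = 29929$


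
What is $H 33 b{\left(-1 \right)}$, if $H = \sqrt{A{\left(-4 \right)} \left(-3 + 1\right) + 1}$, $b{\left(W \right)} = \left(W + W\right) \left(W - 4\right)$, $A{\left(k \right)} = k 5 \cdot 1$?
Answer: $330 \sqrt{41} \approx 2113.0$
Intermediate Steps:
$A{\left(k \right)} = 5 k$ ($A{\left(k \right)} = 5 k 1 = 5 k$)
$b{\left(W \right)} = 2 W \left(-4 + W\right)$
$H = \sqrt{41}$ ($H = \sqrt{5 \left(-4\right) \left(-3 + 1\right) + 1} = \sqrt{\left(-20\right) \left(-2\right) + 1} = \sqrt{40 + 1} = \sqrt{41} \approx 6.4031$)
$H 33 b{\left(-1 \right)} = \sqrt{41} \cdot 33 \cdot 2 \left(-1\right) \left(-4 - 1\right) = 33 \sqrt{41} \cdot 2 \left(-1\right) \left(-5\right) = 33 \sqrt{41} \cdot 10 = 330 \sqrt{41}$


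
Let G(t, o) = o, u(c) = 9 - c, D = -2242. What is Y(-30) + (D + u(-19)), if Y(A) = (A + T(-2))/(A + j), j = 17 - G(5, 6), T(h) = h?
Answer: -42034/19 ≈ -2212.3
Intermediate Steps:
j = 11 (j = 17 - 1*6 = 17 - 6 = 11)
Y(A) = (-2 + A)/(11 + A) (Y(A) = (A - 2)/(A + 11) = (-2 + A)/(11 + A))
Y(-30) + (D + u(-19)) = (-2 - 30)/(11 - 30) + (-2242 + (9 - 1*(-19))) = -32/(-19) + (-2242 + (9 + 19)) = -1/19*(-32) + (-2242 + 28) = 32/19 - 2214 = -42034/19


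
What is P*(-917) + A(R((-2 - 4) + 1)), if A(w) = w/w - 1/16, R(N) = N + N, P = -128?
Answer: 1878031/16 ≈ 1.1738e+5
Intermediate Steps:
R(N) = 2*N
A(w) = 15/16 (A(w) = 1 - 1*1/16 = 1 - 1/16 = 15/16)
P*(-917) + A(R((-2 - 4) + 1)) = -128*(-917) + 15/16 = 117376 + 15/16 = 1878031/16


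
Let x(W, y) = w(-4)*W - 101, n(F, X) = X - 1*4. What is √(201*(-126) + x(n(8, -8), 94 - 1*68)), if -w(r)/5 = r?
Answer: I*√25667 ≈ 160.21*I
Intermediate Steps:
w(r) = -5*r
n(F, X) = -4 + X (n(F, X) = X - 4 = -4 + X)
x(W, y) = -101 + 20*W (x(W, y) = (-5*(-4))*W - 101 = 20*W - 101 = -101 + 20*W)
√(201*(-126) + x(n(8, -8), 94 - 1*68)) = √(201*(-126) + (-101 + 20*(-4 - 8))) = √(-25326 + (-101 + 20*(-12))) = √(-25326 + (-101 - 240)) = √(-25326 - 341) = √(-25667) = I*√25667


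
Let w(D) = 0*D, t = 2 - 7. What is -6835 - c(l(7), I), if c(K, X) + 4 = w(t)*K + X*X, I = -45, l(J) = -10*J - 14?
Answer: -8856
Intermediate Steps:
l(J) = -14 - 10*J
t = -5
w(D) = 0
c(K, X) = -4 + X² (c(K, X) = -4 + (0*K + X*X) = -4 + (0 + X²) = -4 + X²)
-6835 - c(l(7), I) = -6835 - (-4 + (-45)²) = -6835 - (-4 + 2025) = -6835 - 1*2021 = -6835 - 2021 = -8856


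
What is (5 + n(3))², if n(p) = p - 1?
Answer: 49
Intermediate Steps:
n(p) = -1 + p
(5 + n(3))² = (5 + (-1 + 3))² = (5 + 2)² = 7² = 49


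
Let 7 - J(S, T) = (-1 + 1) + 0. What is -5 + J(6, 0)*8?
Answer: 51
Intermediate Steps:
J(S, T) = 7 (J(S, T) = 7 - ((-1 + 1) + 0) = 7 - (0 + 0) = 7 - 1*0 = 7 + 0 = 7)
-5 + J(6, 0)*8 = -5 + 7*8 = -5 + 56 = 51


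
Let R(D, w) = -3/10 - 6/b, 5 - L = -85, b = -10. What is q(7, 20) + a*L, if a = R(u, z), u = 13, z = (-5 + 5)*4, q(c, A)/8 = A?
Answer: 187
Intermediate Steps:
q(c, A) = 8*A
L = 90 (L = 5 - 1*(-85) = 5 + 85 = 90)
z = 0 (z = 0*4 = 0)
R(D, w) = 3/10 (R(D, w) = -3/10 - 6/(-10) = -3*⅒ - 6*(-⅒) = -3/10 + ⅗ = 3/10)
a = 3/10 ≈ 0.30000
q(7, 20) + a*L = 8*20 + (3/10)*90 = 160 + 27 = 187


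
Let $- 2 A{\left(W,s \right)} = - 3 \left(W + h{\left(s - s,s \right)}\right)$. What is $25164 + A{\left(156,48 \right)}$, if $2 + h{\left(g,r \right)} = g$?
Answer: $25395$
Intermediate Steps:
$h{\left(g,r \right)} = -2 + g$
$A{\left(W,s \right)} = -3 + \frac{3 W}{2}$ ($A{\left(W,s \right)} = - \frac{\left(-3\right) \left(W + \left(-2 + \left(s - s\right)\right)\right)}{2} = - \frac{\left(-3\right) \left(W + \left(-2 + 0\right)\right)}{2} = - \frac{\left(-3\right) \left(W - 2\right)}{2} = - \frac{\left(-3\right) \left(-2 + W\right)}{2} = - \frac{6 - 3 W}{2} = -3 + \frac{3 W}{2}$)
$25164 + A{\left(156,48 \right)} = 25164 + \left(-3 + \frac{3}{2} \cdot 156\right) = 25164 + \left(-3 + 234\right) = 25164 + 231 = 25395$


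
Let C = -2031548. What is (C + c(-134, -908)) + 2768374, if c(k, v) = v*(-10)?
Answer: 745906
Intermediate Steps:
c(k, v) = -10*v
(C + c(-134, -908)) + 2768374 = (-2031548 - 10*(-908)) + 2768374 = (-2031548 + 9080) + 2768374 = -2022468 + 2768374 = 745906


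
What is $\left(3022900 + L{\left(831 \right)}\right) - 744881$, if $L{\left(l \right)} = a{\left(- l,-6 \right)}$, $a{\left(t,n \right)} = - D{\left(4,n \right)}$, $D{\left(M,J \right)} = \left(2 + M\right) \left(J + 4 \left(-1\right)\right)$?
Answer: $2278079$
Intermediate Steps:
$D{\left(M,J \right)} = \left(-4 + J\right) \left(2 + M\right)$ ($D{\left(M,J \right)} = \left(2 + M\right) \left(J - 4\right) = \left(2 + M\right) \left(-4 + J\right) = \left(-4 + J\right) \left(2 + M\right)$)
$a{\left(t,n \right)} = 24 - 6 n$ ($a{\left(t,n \right)} = - (-8 - 16 + 2 n + n 4) = - (-8 - 16 + 2 n + 4 n) = - (-24 + 6 n) = 24 - 6 n$)
$L{\left(l \right)} = 60$ ($L{\left(l \right)} = 24 - -36 = 24 + 36 = 60$)
$\left(3022900 + L{\left(831 \right)}\right) - 744881 = \left(3022900 + 60\right) - 744881 = 3022960 - 744881 = 2278079$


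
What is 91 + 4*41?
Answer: 255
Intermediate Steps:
91 + 4*41 = 91 + 164 = 255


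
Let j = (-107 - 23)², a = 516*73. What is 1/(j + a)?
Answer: 1/54568 ≈ 1.8326e-5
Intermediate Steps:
a = 37668
j = 16900 (j = (-130)² = 16900)
1/(j + a) = 1/(16900 + 37668) = 1/54568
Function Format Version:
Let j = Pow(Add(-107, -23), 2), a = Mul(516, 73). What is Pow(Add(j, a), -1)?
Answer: Rational(1, 54568) ≈ 1.8326e-5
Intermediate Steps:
a = 37668
j = 16900 (j = Pow(-130, 2) = 16900)
Pow(Add(j, a), -1) = Pow(Add(16900, 37668), -1) = Pow(54568, -1) = Rational(1, 54568)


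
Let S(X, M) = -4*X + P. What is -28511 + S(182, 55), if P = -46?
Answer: -29285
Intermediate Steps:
S(X, M) = -46 - 4*X (S(X, M) = -4*X - 46 = -46 - 4*X)
-28511 + S(182, 55) = -28511 + (-46 - 4*182) = -28511 + (-46 - 728) = -28511 - 774 = -29285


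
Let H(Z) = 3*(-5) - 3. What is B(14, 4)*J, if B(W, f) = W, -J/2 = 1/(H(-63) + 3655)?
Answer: -28/3637 ≈ -0.0076987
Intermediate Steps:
H(Z) = -18 (H(Z) = -15 - 3 = -18)
J = -2/3637 (J = -2/(-18 + 3655) = -2/3637 ≈ -0.00054990)
B(14, 4)*J = 14*(-2/3637) = -28/3637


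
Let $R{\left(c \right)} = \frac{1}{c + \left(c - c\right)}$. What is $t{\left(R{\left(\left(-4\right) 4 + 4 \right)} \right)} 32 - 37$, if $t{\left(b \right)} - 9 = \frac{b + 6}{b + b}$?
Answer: $-885$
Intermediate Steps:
$R{\left(c \right)} = \frac{1}{c}$ ($R{\left(c \right)} = \frac{1}{c + 0} = \frac{1}{c}$)
$t{\left(b \right)} = 9 + \frac{6 + b}{2 b}$ ($t{\left(b \right)} = 9 + \frac{b + 6}{b + b} = 9 + \frac{6 + b}{2 b}$)
$t{\left(R{\left(\left(-4\right) 4 + 4 \right)} \right)} 32 - 37 = \left(\frac{19}{2} + \frac{3}{\frac{1}{\left(-4\right) 4 + 4}}\right) 32 - 37 = \left(\frac{19}{2} + \frac{3}{\frac{1}{-16 + 4}}\right) 32 - 37 = \left(\frac{19}{2} + \frac{3}{\frac{1}{-12}}\right) 32 - 37 = \left(\frac{19}{2} + \frac{3}{- \frac{1}{12}}\right) 32 - 37 = \left(\frac{19}{2} + 3 \left(-12\right)\right) 32 - 37 = \left(\frac{19}{2} - 36\right) 32 - 37 = \left(- \frac{53}{2}\right) 32 - 37 = -848 - 37 = -885$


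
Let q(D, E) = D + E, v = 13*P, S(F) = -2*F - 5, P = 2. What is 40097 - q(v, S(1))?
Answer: 40078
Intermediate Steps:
S(F) = -5 - 2*F
v = 26 (v = 13*2 = 26)
40097 - q(v, S(1)) = 40097 - (26 + (-5 - 2*1)) = 40097 - (26 + (-5 - 2)) = 40097 - (26 - 7) = 40097 - 1*19 = 40097 - 19 = 40078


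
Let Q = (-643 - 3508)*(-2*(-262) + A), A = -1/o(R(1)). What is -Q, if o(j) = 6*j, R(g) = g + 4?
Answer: 65249569/30 ≈ 2.1750e+6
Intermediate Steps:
R(g) = 4 + g
A = -1/30 (A = -1/(6*(4 + 1)) = -1/(6*5) = -1/30 ≈ -0.033333)
Q = -65249569/30 (Q = (-643 - 3508)*(-2*(-262) - 1/30) = -4151*(524 - 1/30) = -4151*15719/30 = -65249569/30 ≈ -2.1750e+6)
-Q = -1*(-65249569/30) = 65249569/30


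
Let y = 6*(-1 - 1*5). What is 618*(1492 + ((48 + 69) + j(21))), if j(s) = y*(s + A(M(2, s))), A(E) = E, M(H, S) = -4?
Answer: 616146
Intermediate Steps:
y = -36 (y = 6*(-1 - 5) = 6*(-6) = -36)
j(s) = 144 - 36*s (j(s) = -36*(s - 4) = -36*(-4 + s) = 144 - 36*s)
618*(1492 + ((48 + 69) + j(21))) = 618*(1492 + ((48 + 69) + (144 - 36*21))) = 618*(1492 + (117 + (144 - 756))) = 618*(1492 + (117 - 612)) = 618*(1492 - 495) = 618*997 = 616146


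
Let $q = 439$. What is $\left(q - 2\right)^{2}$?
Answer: $190969$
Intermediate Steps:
$\left(q - 2\right)^{2} = \left(439 - 2\right)^{2} = 437^{2} = 190969$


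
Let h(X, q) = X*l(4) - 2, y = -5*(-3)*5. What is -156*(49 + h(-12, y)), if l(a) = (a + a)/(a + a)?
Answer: -5460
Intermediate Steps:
l(a) = 1 (l(a) = (2*a)/((2*a)) = (2*a)*(1/(2*a)) = 1)
y = 75 (y = 15*5 = 75)
h(X, q) = -2 + X (h(X, q) = X*1 - 2 = X - 2 = -2 + X)
-156*(49 + h(-12, y)) = -156*(49 + (-2 - 12)) = -156*(49 - 14) = -156*35 = -5460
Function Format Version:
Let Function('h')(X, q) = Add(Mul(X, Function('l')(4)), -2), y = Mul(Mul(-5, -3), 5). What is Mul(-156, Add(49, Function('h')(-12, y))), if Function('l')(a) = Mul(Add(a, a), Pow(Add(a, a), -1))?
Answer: -5460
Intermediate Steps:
Function('l')(a) = 1 (Function('l')(a) = Mul(Mul(2, a), Pow(Mul(2, a), -1)) = Mul(Mul(2, a), Mul(Rational(1, 2), Pow(a, -1))) = 1)
y = 75 (y = Mul(15, 5) = 75)
Function('h')(X, q) = Add(-2, X) (Function('h')(X, q) = Add(Mul(X, 1), -2) = Add(X, -2) = Add(-2, X))
Mul(-156, Add(49, Function('h')(-12, y))) = Mul(-156, Add(49, Add(-2, -12))) = Mul(-156, Add(49, -14)) = Mul(-156, 35) = -5460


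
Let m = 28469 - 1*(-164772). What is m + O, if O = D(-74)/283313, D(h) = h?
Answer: 54747687359/283313 ≈ 1.9324e+5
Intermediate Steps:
m = 193241 (m = 28469 + 164772 = 193241)
O = -74/283313 ≈ -0.00026120
m + O = 193241 - 74/283313 = 54747687359/283313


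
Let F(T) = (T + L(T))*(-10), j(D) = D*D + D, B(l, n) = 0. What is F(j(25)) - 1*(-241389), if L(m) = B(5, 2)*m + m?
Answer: 228389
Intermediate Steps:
j(D) = D + D² (j(D) = D² + D = D + D²)
L(m) = m (L(m) = 0*m + m = 0 + m = m)
F(T) = -20*T (F(T) = (T + T)*(-10) = (2*T)*(-10) = -20*T)
F(j(25)) - 1*(-241389) = -500*(1 + 25) - 1*(-241389) = -500*26 + 241389 = -20*650 + 241389 = -13000 + 241389 = 228389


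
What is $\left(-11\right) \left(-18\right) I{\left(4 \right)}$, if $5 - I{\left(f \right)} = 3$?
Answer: $396$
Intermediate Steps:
$I{\left(f \right)} = 2$ ($I{\left(f \right)} = 5 - 3 = 2$)
$\left(-11\right) \left(-18\right) I{\left(4 \right)} = \left(-11\right) \left(-18\right) 2 = 198 \cdot 2 = 396$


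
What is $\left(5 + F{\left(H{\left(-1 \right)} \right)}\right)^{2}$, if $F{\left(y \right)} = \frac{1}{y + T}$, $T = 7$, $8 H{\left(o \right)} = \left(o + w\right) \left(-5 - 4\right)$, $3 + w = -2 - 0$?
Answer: $\frac{77841}{3025} \approx 25.733$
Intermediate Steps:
$w = -5$ ($w = -3 - 2 = -5$)
$H{\left(o \right)} = \frac{45}{8} - \frac{9 o}{8}$ ($H{\left(o \right)} = \frac{\left(o - 5\right) \left(-5 - 4\right)}{8} = \frac{\left(-5 + o\right) \left(-9\right)}{8} = \frac{45 - 9 o}{8} = \frac{45}{8} - \frac{9 o}{8}$)
$F{\left(y \right)} = \frac{1}{7 + y}$ ($F{\left(y \right)} = \frac{1}{y + 7} = \frac{1}{7 + y}$)
$\left(5 + F{\left(H{\left(-1 \right)} \right)}\right)^{2} = \left(5 + \frac{1}{7 + \left(\frac{45}{8} - - \frac{9}{8}\right)}\right)^{2} = \left(5 + \frac{1}{7 + \left(\frac{45}{8} + \frac{9}{8}\right)}\right)^{2} = \left(5 + \frac{1}{7 + \frac{27}{4}}\right)^{2} = \left(5 + \frac{1}{\frac{55}{4}}\right)^{2} = \left(5 + \frac{4}{55}\right)^{2} = \left(\frac{279}{55}\right)^{2} = \frac{77841}{3025}$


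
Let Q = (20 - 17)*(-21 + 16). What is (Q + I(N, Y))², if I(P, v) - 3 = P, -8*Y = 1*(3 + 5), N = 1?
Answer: 121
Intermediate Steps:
Y = -1 (Y = -(3 + 5)/8 = -8/8 = -⅛*8 = -1)
I(P, v) = 3 + P
Q = -15 (Q = 3*(-5) = -15)
(Q + I(N, Y))² = (-15 + (3 + 1))² = (-15 + 4)² = (-11)² = 121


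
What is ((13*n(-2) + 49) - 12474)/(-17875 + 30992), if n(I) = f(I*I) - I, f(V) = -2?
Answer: -12425/13117 ≈ -0.94724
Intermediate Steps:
n(I) = -2 - I
((13*n(-2) + 49) - 12474)/(-17875 + 30992) = ((13*(-2 - 1*(-2)) + 49) - 12474)/(-17875 + 30992) = ((13*(-2 + 2) + 49) - 12474)/13117 = ((13*0 + 49) - 12474)*(1/13117) = ((0 + 49) - 12474)*(1/13117) = (49 - 12474)*(1/13117) = -12425*1/13117 = -12425/13117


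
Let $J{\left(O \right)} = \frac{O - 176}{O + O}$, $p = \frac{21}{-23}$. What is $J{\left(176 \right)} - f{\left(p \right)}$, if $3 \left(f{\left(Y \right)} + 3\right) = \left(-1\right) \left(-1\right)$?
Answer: $\frac{8}{3} \approx 2.6667$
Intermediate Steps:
$p = - \frac{21}{23}$ ($p = 21 \left(- \frac{1}{23}\right) = - \frac{21}{23} \approx -0.91304$)
$J{\left(O \right)} = \frac{-176 + O}{2 O}$
$f{\left(Y \right)} = - \frac{8}{3}$ ($f{\left(Y \right)} = -3 + \frac{\left(-1\right) \left(-1\right)}{3} = -3 + \frac{1}{3} \cdot 1 = -3 + \frac{1}{3} = - \frac{8}{3}$)
$J{\left(176 \right)} - f{\left(p \right)} = \frac{-176 + 176}{2 \cdot 176} - - \frac{8}{3} = \frac{1}{2} \cdot \frac{1}{176} \cdot 0 + \frac{8}{3} = 0 + \frac{8}{3} = \frac{8}{3}$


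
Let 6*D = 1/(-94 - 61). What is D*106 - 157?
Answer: -73058/465 ≈ -157.11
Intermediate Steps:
D = -1/930 (D = 1/(6*(-94 - 61)) = (⅙)/(-155) = (⅙)*(-1/155) = -1/930 ≈ -0.0010753)
D*106 - 157 = -1/930*106 - 157 = -53/465 - 157 = -73058/465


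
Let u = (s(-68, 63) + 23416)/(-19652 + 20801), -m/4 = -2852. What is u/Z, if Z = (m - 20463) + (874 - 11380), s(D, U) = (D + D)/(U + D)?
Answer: -39072/37459315 ≈ -0.0010431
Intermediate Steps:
m = 11408 (m = -4*(-2852) = 11408)
s(D, U) = 2*D/(D + U) (s(D, U) = (2*D)/(D + U) = 2*D/(D + U))
Z = -19561 (Z = (11408 - 20463) + (874 - 11380) = -9055 - 10506 = -19561)
u = 39072/1915 (u = (2*(-68)/(-68 + 63) + 23416)/(-19652 + 20801) = (2*(-68)/(-5) + 23416)/1149 = (2*(-68)*(-⅕) + 23416)*(1/1149) = (136/5 + 23416)*(1/1149) = (117216/5)*(1/1149) = 39072/1915 ≈ 20.403)
u/Z = (39072/1915)/(-19561) = (39072/1915)*(-1/19561) = -39072/37459315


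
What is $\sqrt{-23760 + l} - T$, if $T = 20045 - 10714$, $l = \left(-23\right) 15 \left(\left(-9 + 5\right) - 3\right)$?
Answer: $-9331 + i \sqrt{21345} \approx -9331.0 + 146.1 i$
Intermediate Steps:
$l = 2415$ ($l = - 345 \left(-4 - 3\right) = \left(-345\right) \left(-7\right) = 2415$)
$T = 9331$
$\sqrt{-23760 + l} - T = \sqrt{-23760 + 2415} - 9331 = \sqrt{-21345} - 9331 = i \sqrt{21345} - 9331 = -9331 + i \sqrt{21345}$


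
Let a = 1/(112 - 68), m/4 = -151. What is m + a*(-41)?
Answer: -26617/44 ≈ -604.93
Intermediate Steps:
m = -604 (m = 4*(-151) = -604)
a = 1/44 ≈ 0.022727
m + a*(-41) = -604 + (1/44)*(-41) = -604 - 41/44 = -26617/44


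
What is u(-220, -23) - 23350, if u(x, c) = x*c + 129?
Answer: -18161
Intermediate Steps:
u(x, c) = 129 + c*x (u(x, c) = c*x + 129 = 129 + c*x)
u(-220, -23) - 23350 = (129 - 23*(-220)) - 23350 = (129 + 5060) - 23350 = 5189 - 23350 = -18161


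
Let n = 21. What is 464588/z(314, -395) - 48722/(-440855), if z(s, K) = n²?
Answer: 204837429142/194417055 ≈ 1053.6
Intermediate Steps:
z(s, K) = 441 (z(s, K) = 21² = 441)
464588/z(314, -395) - 48722/(-440855) = 464588/441 - 48722/(-440855) = 464588*(1/441) - 48722*(-1/440855) = 464588/441 + 48722/440855 = 204837429142/194417055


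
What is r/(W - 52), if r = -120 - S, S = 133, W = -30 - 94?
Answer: 23/16 ≈ 1.4375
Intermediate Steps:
W = -124
r = -253 (r = -120 - 1*133 = -120 - 133 = -253)
r/(W - 52) = -253/(-124 - 52) = -253/(-176) = -253*(-1/176) = 23/16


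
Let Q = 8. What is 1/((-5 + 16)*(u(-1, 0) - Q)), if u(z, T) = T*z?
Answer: -1/88 ≈ -0.011364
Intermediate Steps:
1/((-5 + 16)*(u(-1, 0) - Q)) = 1/((-5 + 16)*(0*(-1) - 1*8)) = 1/(11*(0 - 8)) = 1/(11*(-8)) = 1/(-88) = -1/88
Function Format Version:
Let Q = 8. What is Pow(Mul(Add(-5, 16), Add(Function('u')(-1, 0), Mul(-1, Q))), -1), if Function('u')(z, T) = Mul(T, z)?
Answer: Rational(-1, 88) ≈ -0.011364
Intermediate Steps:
Pow(Mul(Add(-5, 16), Add(Function('u')(-1, 0), Mul(-1, Q))), -1) = Pow(Mul(Add(-5, 16), Add(Mul(0, -1), Mul(-1, 8))), -1) = Pow(Mul(11, Add(0, -8)), -1) = Pow(Mul(11, -8), -1) = Pow(-88, -1) = Rational(-1, 88)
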